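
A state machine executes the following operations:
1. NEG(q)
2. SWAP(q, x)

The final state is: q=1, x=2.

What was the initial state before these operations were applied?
q=-2, x=1

Working backwards:
Final state: q=1, x=2
Before step 2 (SWAP(q, x)): q=2, x=1
Before step 1 (NEG(q)): q=-2, x=1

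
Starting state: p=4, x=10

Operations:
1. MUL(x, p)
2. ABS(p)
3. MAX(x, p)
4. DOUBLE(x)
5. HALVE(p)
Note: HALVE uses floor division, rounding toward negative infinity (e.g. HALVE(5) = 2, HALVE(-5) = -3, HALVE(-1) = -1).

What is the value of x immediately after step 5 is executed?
x = 80

Tracing x through execution:
Initial: x = 10
After step 1 (MUL(x, p)): x = 40
After step 2 (ABS(p)): x = 40
After step 3 (MAX(x, p)): x = 40
After step 4 (DOUBLE(x)): x = 80
After step 5 (HALVE(p)): x = 80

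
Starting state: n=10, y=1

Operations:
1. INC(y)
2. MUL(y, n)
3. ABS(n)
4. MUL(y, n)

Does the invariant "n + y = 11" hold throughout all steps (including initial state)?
No, violated after step 1

The invariant is violated after step 1.

State at each step:
Initial: n=10, y=1
After step 1: n=10, y=2
After step 2: n=10, y=20
After step 3: n=10, y=20
After step 4: n=10, y=200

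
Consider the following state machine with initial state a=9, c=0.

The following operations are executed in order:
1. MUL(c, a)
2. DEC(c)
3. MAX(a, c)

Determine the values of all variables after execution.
{a: 9, c: -1}

Step-by-step execution:
Initial: a=9, c=0
After step 1 (MUL(c, a)): a=9, c=0
After step 2 (DEC(c)): a=9, c=-1
After step 3 (MAX(a, c)): a=9, c=-1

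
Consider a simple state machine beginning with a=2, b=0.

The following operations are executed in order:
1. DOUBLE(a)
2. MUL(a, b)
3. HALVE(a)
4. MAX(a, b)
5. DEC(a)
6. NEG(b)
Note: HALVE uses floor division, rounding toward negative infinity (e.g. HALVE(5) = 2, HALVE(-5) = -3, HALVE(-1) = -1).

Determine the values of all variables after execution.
{a: -1, b: 0}

Step-by-step execution:
Initial: a=2, b=0
After step 1 (DOUBLE(a)): a=4, b=0
After step 2 (MUL(a, b)): a=0, b=0
After step 3 (HALVE(a)): a=0, b=0
After step 4 (MAX(a, b)): a=0, b=0
After step 5 (DEC(a)): a=-1, b=0
After step 6 (NEG(b)): a=-1, b=0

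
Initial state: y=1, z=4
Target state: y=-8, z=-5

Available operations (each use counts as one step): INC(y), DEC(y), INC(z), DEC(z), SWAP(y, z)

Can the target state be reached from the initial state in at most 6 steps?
No

The target state cannot be reached within 6 steps.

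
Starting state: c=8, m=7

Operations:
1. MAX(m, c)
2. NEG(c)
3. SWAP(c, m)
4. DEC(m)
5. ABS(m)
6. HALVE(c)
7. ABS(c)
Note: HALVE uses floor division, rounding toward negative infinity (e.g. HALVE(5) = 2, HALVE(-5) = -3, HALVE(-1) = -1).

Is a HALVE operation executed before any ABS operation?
No

First HALVE: step 6
First ABS: step 5
Since 6 > 5, ABS comes first.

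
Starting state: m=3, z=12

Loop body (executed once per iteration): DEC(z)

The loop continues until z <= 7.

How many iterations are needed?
5

Tracing iterations:
Initial: m=3, z=12
After iteration 1: m=3, z=11
After iteration 2: m=3, z=10
After iteration 3: m=3, z=9
After iteration 4: m=3, z=8
After iteration 5: m=3, z=7
z <= 7 now holds, so the loop exits after 5 iterations.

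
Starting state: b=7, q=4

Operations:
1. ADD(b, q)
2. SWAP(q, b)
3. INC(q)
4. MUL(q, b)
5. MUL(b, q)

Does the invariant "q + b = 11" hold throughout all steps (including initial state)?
No, violated after step 1

The invariant is violated after step 1.

State at each step:
Initial: b=7, q=4
After step 1: b=11, q=4
After step 2: b=4, q=11
After step 3: b=4, q=12
After step 4: b=4, q=48
After step 5: b=192, q=48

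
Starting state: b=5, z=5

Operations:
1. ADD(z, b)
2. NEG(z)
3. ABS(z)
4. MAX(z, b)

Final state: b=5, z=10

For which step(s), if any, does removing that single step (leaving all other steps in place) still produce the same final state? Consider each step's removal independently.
Step(s) 2, 4

Testing removal of each single step:
Without step 1: final = b=5, z=5 (different)
Without step 2: final = b=5, z=10 (same)
Without step 3: final = b=5, z=5 (different)
Without step 4: final = b=5, z=10 (same)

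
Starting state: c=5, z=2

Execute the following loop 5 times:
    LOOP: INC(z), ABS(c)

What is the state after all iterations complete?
c=5, z=7

Iteration trace:
Start: c=5, z=2
After iteration 1: c=5, z=3
After iteration 2: c=5, z=4
After iteration 3: c=5, z=5
After iteration 4: c=5, z=6
After iteration 5: c=5, z=7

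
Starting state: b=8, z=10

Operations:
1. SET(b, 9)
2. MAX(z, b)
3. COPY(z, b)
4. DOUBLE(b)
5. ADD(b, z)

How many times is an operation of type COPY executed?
1

Counting COPY operations:
Step 3: COPY(z, b) ← COPY
Total: 1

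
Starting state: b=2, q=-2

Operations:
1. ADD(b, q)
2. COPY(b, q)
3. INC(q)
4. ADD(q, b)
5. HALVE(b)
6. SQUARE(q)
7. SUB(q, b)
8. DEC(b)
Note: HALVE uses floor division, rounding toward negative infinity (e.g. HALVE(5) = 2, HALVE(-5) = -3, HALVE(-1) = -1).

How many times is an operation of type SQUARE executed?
1

Counting SQUARE operations:
Step 6: SQUARE(q) ← SQUARE
Total: 1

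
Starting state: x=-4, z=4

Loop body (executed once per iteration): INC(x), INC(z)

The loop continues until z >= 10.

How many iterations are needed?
6

Tracing iterations:
Initial: x=-4, z=4
After iteration 1: x=-3, z=5
After iteration 2: x=-2, z=6
After iteration 3: x=-1, z=7
After iteration 4: x=0, z=8
After iteration 5: x=1, z=9
After iteration 6: x=2, z=10
z >= 10 now holds, so the loop exits after 6 iterations.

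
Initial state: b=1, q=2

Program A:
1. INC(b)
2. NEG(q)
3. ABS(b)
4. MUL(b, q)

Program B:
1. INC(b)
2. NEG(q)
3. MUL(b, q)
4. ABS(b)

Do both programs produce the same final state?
No

Program A final state: b=-4, q=-2
Program B final state: b=4, q=-2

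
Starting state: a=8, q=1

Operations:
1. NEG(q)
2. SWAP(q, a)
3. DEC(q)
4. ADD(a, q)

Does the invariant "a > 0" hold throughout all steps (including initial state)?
No, violated after step 2

The invariant is violated after step 2.

State at each step:
Initial: a=8, q=1
After step 1: a=8, q=-1
After step 2: a=-1, q=8
After step 3: a=-1, q=7
After step 4: a=6, q=7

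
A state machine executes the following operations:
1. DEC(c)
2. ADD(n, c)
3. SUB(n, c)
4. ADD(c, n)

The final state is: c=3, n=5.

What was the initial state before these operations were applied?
c=-1, n=5

Working backwards:
Final state: c=3, n=5
Before step 4 (ADD(c, n)): c=-2, n=5
Before step 3 (SUB(n, c)): c=-2, n=3
Before step 2 (ADD(n, c)): c=-2, n=5
Before step 1 (DEC(c)): c=-1, n=5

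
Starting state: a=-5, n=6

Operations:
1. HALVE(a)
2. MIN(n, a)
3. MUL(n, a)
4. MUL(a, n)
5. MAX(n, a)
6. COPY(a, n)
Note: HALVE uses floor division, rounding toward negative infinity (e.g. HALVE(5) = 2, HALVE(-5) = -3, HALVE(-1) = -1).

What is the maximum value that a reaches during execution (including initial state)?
9

Values of a at each step:
Initial: a = -5
After step 1: a = -3
After step 2: a = -3
After step 3: a = -3
After step 4: a = -27
After step 5: a = -27
After step 6: a = 9 ← maximum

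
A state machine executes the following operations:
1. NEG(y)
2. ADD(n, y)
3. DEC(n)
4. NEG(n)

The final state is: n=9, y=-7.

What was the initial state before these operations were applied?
n=-1, y=7

Working backwards:
Final state: n=9, y=-7
Before step 4 (NEG(n)): n=-9, y=-7
Before step 3 (DEC(n)): n=-8, y=-7
Before step 2 (ADD(n, y)): n=-1, y=-7
Before step 1 (NEG(y)): n=-1, y=7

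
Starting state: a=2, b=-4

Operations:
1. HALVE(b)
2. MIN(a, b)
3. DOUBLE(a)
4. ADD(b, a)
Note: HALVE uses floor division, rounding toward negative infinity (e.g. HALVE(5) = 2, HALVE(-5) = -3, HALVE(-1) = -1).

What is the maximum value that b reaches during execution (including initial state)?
-2

Values of b at each step:
Initial: b = -4
After step 1: b = -2 ← maximum
After step 2: b = -2
After step 3: b = -2
After step 4: b = -6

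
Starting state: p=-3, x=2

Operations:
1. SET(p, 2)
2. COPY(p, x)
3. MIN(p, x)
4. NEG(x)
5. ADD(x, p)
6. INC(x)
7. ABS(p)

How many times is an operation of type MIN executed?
1

Counting MIN operations:
Step 3: MIN(p, x) ← MIN
Total: 1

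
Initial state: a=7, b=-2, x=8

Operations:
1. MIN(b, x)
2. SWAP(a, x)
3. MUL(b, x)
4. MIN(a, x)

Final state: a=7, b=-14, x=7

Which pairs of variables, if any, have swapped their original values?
None

Comparing initial and final values:
x: 8 → 7
b: -2 → -14
a: 7 → 7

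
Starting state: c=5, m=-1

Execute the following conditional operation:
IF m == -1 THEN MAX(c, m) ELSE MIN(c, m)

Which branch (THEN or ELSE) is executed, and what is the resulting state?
Branch: THEN, Final state: c=5, m=-1

Evaluating condition: m == -1
m = -1
Condition is True, so THEN branch executes
After MAX(c, m): c=5, m=-1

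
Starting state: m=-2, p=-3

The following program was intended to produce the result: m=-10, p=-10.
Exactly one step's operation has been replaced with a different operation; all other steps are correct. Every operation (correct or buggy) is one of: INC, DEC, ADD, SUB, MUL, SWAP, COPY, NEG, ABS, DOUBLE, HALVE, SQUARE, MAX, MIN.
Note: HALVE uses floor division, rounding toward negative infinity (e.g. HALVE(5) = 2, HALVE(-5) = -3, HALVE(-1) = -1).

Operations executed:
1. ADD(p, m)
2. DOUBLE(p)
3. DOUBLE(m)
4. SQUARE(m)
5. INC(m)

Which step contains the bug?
Step 5

Trace with buggy code:
Initial: m=-2, p=-3
After step 1: m=-2, p=-5
After step 2: m=-2, p=-10
After step 3: m=-4, p=-10
After step 4: m=16, p=-10
After step 5: m=17, p=-10
Actual final m=17, p=-10 ≠ expected m=-10, p=-10.
Step 5 is the only position where a single-operation replacement can produce the expected result.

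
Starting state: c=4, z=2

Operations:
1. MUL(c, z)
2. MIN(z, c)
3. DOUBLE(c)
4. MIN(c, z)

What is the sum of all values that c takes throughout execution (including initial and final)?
38

Values of c at each step:
Initial: c = 4
After step 1: c = 8
After step 2: c = 8
After step 3: c = 16
After step 4: c = 2
Sum = 4 + 8 + 8 + 16 + 2 = 38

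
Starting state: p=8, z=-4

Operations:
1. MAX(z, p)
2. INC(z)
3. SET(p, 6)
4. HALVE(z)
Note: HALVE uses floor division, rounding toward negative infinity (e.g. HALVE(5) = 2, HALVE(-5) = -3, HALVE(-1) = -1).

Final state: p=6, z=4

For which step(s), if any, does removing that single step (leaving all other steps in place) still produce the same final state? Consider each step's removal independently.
Step(s) 2

Testing removal of each single step:
Without step 1: final = p=6, z=-2 (different)
Without step 2: final = p=6, z=4 (same)
Without step 3: final = p=8, z=4 (different)
Without step 4: final = p=6, z=9 (different)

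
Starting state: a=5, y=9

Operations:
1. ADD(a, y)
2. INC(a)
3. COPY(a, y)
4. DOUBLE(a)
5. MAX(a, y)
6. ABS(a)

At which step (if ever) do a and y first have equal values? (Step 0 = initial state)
Step 3

a and y first become equal after step 3.

Comparing values at each step:
Initial: a=5, y=9
After step 1: a=14, y=9
After step 2: a=15, y=9
After step 3: a=9, y=9 ← equal!
After step 4: a=18, y=9
After step 5: a=18, y=9
After step 6: a=18, y=9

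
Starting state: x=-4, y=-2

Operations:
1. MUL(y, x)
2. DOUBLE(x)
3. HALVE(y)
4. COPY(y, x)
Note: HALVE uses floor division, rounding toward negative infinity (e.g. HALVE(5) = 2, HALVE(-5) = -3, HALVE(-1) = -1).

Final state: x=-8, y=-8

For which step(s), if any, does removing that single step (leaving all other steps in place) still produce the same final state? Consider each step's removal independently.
Step(s) 1, 3

Testing removal of each single step:
Without step 1: final = x=-8, y=-8 (same)
Without step 2: final = x=-4, y=-4 (different)
Without step 3: final = x=-8, y=-8 (same)
Without step 4: final = x=-8, y=4 (different)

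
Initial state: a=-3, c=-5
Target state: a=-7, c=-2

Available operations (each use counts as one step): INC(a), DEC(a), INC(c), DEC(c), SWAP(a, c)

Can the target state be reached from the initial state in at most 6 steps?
Yes

Path (4 steps): INC(a) → DEC(c) → DEC(c) → SWAP(a, c)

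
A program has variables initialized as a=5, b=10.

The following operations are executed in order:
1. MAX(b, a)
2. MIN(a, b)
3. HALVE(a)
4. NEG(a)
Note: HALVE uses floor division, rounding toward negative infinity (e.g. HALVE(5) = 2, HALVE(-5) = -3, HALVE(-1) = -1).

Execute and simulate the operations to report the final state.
{a: -2, b: 10}

Step-by-step execution:
Initial: a=5, b=10
After step 1 (MAX(b, a)): a=5, b=10
After step 2 (MIN(a, b)): a=5, b=10
After step 3 (HALVE(a)): a=2, b=10
After step 4 (NEG(a)): a=-2, b=10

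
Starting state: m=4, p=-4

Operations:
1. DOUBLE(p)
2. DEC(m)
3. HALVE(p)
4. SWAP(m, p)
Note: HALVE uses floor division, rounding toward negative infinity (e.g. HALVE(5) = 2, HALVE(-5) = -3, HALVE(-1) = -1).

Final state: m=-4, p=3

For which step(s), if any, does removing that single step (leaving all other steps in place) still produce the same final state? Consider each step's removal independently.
None - removing any single step changes the final result

Testing removal of each single step:
Without step 1: final = m=-2, p=3 (different)
Without step 2: final = m=-4, p=4 (different)
Without step 3: final = m=-8, p=3 (different)
Without step 4: final = m=3, p=-4 (different)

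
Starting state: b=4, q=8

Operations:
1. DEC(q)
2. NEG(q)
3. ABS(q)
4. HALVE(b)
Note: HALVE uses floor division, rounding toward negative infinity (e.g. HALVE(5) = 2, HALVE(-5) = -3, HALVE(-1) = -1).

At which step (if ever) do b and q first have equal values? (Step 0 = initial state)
Never

b and q never become equal during execution.

Comparing values at each step:
Initial: b=4, q=8
After step 1: b=4, q=7
After step 2: b=4, q=-7
After step 3: b=4, q=7
After step 4: b=2, q=7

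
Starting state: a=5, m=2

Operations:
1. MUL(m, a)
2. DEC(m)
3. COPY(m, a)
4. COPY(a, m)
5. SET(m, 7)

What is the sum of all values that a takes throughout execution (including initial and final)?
30

Values of a at each step:
Initial: a = 5
After step 1: a = 5
After step 2: a = 5
After step 3: a = 5
After step 4: a = 5
After step 5: a = 5
Sum = 5 + 5 + 5 + 5 + 5 + 5 = 30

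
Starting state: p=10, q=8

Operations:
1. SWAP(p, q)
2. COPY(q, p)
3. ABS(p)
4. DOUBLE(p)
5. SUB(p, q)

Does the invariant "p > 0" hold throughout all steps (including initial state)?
Yes

The invariant holds at every step.

State at each step:
Initial: p=10, q=8
After step 1: p=8, q=10
After step 2: p=8, q=8
After step 3: p=8, q=8
After step 4: p=16, q=8
After step 5: p=8, q=8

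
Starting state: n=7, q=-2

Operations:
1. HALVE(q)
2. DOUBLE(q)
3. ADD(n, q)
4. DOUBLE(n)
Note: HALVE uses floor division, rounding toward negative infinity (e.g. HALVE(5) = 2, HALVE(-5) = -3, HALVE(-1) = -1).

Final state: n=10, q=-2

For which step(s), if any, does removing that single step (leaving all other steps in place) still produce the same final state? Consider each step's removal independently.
None - removing any single step changes the final result

Testing removal of each single step:
Without step 1: final = n=6, q=-4 (different)
Without step 2: final = n=12, q=-1 (different)
Without step 3: final = n=14, q=-2 (different)
Without step 4: final = n=5, q=-2 (different)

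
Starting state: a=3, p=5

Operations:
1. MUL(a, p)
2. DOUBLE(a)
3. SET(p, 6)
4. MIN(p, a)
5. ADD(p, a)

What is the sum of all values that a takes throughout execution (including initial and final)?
138

Values of a at each step:
Initial: a = 3
After step 1: a = 15
After step 2: a = 30
After step 3: a = 30
After step 4: a = 30
After step 5: a = 30
Sum = 3 + 15 + 30 + 30 + 30 + 30 = 138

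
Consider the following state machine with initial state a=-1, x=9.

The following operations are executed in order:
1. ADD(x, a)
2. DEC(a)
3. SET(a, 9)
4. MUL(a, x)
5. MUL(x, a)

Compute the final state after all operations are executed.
{a: 72, x: 576}

Step-by-step execution:
Initial: a=-1, x=9
After step 1 (ADD(x, a)): a=-1, x=8
After step 2 (DEC(a)): a=-2, x=8
After step 3 (SET(a, 9)): a=9, x=8
After step 4 (MUL(a, x)): a=72, x=8
After step 5 (MUL(x, a)): a=72, x=576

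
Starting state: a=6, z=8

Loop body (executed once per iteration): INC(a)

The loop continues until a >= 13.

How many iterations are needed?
7

Tracing iterations:
Initial: a=6, z=8
After iteration 1: a=7, z=8
After iteration 2: a=8, z=8
After iteration 3: a=9, z=8
After iteration 4: a=10, z=8
After iteration 5: a=11, z=8
After iteration 6: a=12, z=8
After iteration 7: a=13, z=8
a >= 13 now holds, so the loop exits after 7 iterations.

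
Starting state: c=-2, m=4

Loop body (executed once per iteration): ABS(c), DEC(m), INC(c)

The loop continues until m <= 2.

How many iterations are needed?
2

Tracing iterations:
Initial: c=-2, m=4
After iteration 1: c=3, m=3
After iteration 2: c=4, m=2
m <= 2 now holds, so the loop exits after 2 iterations.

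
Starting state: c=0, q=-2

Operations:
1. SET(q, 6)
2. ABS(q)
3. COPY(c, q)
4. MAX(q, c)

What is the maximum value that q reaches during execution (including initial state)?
6

Values of q at each step:
Initial: q = -2
After step 1: q = 6 ← maximum
After step 2: q = 6
After step 3: q = 6
After step 4: q = 6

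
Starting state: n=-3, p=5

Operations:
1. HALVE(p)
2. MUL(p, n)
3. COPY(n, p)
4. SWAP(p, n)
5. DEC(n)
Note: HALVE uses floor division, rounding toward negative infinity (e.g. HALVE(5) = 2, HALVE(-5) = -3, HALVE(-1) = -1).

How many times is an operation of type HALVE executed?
1

Counting HALVE operations:
Step 1: HALVE(p) ← HALVE
Total: 1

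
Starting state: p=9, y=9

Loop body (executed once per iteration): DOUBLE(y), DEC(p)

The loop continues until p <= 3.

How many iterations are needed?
6

Tracing iterations:
Initial: p=9, y=9
After iteration 1: p=8, y=18
After iteration 2: p=7, y=36
After iteration 3: p=6, y=72
After iteration 4: p=5, y=144
After iteration 5: p=4, y=288
After iteration 6: p=3, y=576
p <= 3 now holds, so the loop exits after 6 iterations.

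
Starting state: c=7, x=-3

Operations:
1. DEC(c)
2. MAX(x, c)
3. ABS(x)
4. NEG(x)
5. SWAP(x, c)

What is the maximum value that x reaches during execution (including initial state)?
6

Values of x at each step:
Initial: x = -3
After step 1: x = -3
After step 2: x = 6 ← maximum
After step 3: x = 6
After step 4: x = -6
After step 5: x = 6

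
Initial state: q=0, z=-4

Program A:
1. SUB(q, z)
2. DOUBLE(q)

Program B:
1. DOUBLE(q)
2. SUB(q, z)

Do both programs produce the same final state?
No

Program A final state: q=8, z=-4
Program B final state: q=4, z=-4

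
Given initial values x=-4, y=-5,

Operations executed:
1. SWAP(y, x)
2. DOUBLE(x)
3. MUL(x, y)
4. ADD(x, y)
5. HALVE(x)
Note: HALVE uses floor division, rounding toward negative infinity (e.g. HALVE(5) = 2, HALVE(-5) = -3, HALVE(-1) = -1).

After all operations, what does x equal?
x = 18

Tracing execution:
Step 1: SWAP(y, x) → x = -5
Step 2: DOUBLE(x) → x = -10
Step 3: MUL(x, y) → x = 40
Step 4: ADD(x, y) → x = 36
Step 5: HALVE(x) → x = 18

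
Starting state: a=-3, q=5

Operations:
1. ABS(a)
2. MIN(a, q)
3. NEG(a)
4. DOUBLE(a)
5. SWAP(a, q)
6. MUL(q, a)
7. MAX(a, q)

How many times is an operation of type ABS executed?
1

Counting ABS operations:
Step 1: ABS(a) ← ABS
Total: 1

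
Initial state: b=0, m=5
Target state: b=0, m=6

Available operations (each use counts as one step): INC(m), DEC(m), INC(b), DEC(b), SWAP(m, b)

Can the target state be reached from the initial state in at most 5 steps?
Yes

Path (1 step): INC(m)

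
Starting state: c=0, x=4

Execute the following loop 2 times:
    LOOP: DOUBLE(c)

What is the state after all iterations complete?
c=0, x=4

Iteration trace:
Start: c=0, x=4
After iteration 1: c=0, x=4
After iteration 2: c=0, x=4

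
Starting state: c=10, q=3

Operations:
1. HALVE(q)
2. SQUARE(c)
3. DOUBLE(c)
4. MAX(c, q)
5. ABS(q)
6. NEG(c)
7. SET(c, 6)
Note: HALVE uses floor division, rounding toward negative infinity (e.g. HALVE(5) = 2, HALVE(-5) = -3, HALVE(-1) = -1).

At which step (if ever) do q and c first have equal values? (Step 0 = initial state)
Never

q and c never become equal during execution.

Comparing values at each step:
Initial: q=3, c=10
After step 1: q=1, c=10
After step 2: q=1, c=100
After step 3: q=1, c=200
After step 4: q=1, c=200
After step 5: q=1, c=200
After step 6: q=1, c=-200
After step 7: q=1, c=6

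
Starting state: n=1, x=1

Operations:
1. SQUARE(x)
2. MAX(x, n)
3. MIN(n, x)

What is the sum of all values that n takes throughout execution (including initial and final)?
4

Values of n at each step:
Initial: n = 1
After step 1: n = 1
After step 2: n = 1
After step 3: n = 1
Sum = 1 + 1 + 1 + 1 = 4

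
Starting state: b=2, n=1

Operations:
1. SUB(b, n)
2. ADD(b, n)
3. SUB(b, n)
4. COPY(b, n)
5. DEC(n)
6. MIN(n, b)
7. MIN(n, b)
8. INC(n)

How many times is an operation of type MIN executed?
2

Counting MIN operations:
Step 6: MIN(n, b) ← MIN
Step 7: MIN(n, b) ← MIN
Total: 2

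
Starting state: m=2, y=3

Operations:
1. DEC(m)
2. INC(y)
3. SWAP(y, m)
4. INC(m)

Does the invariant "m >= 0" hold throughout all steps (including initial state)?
Yes

The invariant holds at every step.

State at each step:
Initial: m=2, y=3
After step 1: m=1, y=3
After step 2: m=1, y=4
After step 3: m=4, y=1
After step 4: m=5, y=1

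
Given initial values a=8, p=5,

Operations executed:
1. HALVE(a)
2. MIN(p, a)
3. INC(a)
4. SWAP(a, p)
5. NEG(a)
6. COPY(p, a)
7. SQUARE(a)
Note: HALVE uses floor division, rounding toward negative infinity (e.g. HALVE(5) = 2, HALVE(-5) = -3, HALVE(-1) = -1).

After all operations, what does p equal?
p = -4

Tracing execution:
Step 1: HALVE(a) → p = 5
Step 2: MIN(p, a) → p = 4
Step 3: INC(a) → p = 4
Step 4: SWAP(a, p) → p = 5
Step 5: NEG(a) → p = 5
Step 6: COPY(p, a) → p = -4
Step 7: SQUARE(a) → p = -4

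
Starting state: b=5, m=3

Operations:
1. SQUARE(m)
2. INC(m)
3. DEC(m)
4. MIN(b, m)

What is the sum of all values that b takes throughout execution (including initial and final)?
25

Values of b at each step:
Initial: b = 5
After step 1: b = 5
After step 2: b = 5
After step 3: b = 5
After step 4: b = 5
Sum = 5 + 5 + 5 + 5 + 5 = 25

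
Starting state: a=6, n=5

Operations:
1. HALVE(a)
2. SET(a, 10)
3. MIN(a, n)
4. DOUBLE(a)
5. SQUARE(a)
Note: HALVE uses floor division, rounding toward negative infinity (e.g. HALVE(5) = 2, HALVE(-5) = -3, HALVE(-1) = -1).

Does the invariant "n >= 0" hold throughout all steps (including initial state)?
Yes

The invariant holds at every step.

State at each step:
Initial: a=6, n=5
After step 1: a=3, n=5
After step 2: a=10, n=5
After step 3: a=5, n=5
After step 4: a=10, n=5
After step 5: a=100, n=5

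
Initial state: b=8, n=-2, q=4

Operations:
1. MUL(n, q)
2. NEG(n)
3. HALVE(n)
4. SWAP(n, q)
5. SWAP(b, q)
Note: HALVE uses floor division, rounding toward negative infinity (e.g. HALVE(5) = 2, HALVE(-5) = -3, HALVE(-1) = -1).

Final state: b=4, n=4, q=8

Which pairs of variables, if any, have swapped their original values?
(b, q)

Comparing initial and final values:
b: 8 → 4
n: -2 → 4
q: 4 → 8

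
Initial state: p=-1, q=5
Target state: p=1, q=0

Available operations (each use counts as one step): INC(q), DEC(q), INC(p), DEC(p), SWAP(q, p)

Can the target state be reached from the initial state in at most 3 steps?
No

The target state cannot be reached within 3 steps.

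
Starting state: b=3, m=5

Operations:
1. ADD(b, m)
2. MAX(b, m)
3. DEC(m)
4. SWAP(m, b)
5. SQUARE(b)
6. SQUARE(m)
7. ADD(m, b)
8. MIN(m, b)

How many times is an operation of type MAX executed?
1

Counting MAX operations:
Step 2: MAX(b, m) ← MAX
Total: 1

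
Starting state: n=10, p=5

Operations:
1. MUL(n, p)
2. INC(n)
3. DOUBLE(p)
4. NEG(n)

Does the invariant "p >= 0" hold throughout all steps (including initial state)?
Yes

The invariant holds at every step.

State at each step:
Initial: n=10, p=5
After step 1: n=50, p=5
After step 2: n=51, p=5
After step 3: n=51, p=10
After step 4: n=-51, p=10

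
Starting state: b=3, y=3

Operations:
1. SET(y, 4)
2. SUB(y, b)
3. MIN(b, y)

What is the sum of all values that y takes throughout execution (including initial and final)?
9

Values of y at each step:
Initial: y = 3
After step 1: y = 4
After step 2: y = 1
After step 3: y = 1
Sum = 3 + 4 + 1 + 1 = 9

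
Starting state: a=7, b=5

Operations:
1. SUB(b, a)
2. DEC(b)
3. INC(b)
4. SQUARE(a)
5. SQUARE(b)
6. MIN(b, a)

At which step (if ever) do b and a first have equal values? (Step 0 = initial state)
Never

b and a never become equal during execution.

Comparing values at each step:
Initial: b=5, a=7
After step 1: b=-2, a=7
After step 2: b=-3, a=7
After step 3: b=-2, a=7
After step 4: b=-2, a=49
After step 5: b=4, a=49
After step 6: b=4, a=49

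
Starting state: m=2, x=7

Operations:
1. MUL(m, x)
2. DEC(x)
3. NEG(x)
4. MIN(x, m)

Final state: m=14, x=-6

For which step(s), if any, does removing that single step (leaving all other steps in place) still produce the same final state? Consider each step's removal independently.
Step(s) 4

Testing removal of each single step:
Without step 1: final = m=2, x=-6 (different)
Without step 2: final = m=14, x=-7 (different)
Without step 3: final = m=14, x=6 (different)
Without step 4: final = m=14, x=-6 (same)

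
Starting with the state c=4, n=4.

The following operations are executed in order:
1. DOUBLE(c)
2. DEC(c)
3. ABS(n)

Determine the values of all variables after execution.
{c: 7, n: 4}

Step-by-step execution:
Initial: c=4, n=4
After step 1 (DOUBLE(c)): c=8, n=4
After step 2 (DEC(c)): c=7, n=4
After step 3 (ABS(n)): c=7, n=4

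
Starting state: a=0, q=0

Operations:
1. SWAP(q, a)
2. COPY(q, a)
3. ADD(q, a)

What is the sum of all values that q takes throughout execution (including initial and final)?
0

Values of q at each step:
Initial: q = 0
After step 1: q = 0
After step 2: q = 0
After step 3: q = 0
Sum = 0 + 0 + 0 + 0 = 0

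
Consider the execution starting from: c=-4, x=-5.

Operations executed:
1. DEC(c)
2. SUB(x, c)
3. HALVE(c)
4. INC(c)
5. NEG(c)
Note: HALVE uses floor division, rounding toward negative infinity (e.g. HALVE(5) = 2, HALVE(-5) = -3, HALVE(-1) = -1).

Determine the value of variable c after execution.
c = 2

Tracing execution:
Step 1: DEC(c) → c = -5
Step 2: SUB(x, c) → c = -5
Step 3: HALVE(c) → c = -3
Step 4: INC(c) → c = -2
Step 5: NEG(c) → c = 2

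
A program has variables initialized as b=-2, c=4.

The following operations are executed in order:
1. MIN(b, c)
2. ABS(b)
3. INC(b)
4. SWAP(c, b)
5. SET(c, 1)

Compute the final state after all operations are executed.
{b: 4, c: 1}

Step-by-step execution:
Initial: b=-2, c=4
After step 1 (MIN(b, c)): b=-2, c=4
After step 2 (ABS(b)): b=2, c=4
After step 3 (INC(b)): b=3, c=4
After step 4 (SWAP(c, b)): b=4, c=3
After step 5 (SET(c, 1)): b=4, c=1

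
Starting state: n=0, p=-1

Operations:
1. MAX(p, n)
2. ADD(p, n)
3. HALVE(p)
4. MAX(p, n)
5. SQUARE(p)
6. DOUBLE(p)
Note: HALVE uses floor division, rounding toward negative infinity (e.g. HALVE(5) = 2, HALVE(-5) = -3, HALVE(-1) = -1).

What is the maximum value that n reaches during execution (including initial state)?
0

Values of n at each step:
Initial: n = 0 ← maximum
After step 1: n = 0
After step 2: n = 0
After step 3: n = 0
After step 4: n = 0
After step 5: n = 0
After step 6: n = 0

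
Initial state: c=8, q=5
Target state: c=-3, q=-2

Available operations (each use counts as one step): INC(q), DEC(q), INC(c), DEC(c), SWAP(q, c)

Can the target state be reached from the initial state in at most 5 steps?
No

The target state cannot be reached within 5 steps.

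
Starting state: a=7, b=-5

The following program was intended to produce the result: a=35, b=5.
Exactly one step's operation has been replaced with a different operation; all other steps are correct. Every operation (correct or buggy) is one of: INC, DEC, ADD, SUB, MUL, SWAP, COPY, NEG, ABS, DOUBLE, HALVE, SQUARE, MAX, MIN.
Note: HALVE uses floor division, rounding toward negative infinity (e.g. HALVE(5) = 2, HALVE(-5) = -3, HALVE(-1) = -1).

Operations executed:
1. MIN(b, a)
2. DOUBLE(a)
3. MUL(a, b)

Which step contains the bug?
Step 2

Trace with buggy code:
Initial: a=7, b=-5
After step 1: a=7, b=-5
After step 2: a=14, b=-5
After step 3: a=-70, b=-5
Actual final a=-70, b=-5 ≠ expected a=35, b=5.
Step 2 is the only position where a single-operation replacement can produce the expected result.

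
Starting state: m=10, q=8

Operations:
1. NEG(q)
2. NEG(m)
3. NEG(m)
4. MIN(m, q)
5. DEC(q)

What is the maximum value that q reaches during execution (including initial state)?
8

Values of q at each step:
Initial: q = 8 ← maximum
After step 1: q = -8
After step 2: q = -8
After step 3: q = -8
After step 4: q = -8
After step 5: q = -9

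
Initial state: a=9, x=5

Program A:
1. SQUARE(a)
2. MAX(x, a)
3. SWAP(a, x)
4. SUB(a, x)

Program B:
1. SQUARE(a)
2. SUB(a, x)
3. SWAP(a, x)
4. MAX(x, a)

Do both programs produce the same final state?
No

Program A final state: a=0, x=81
Program B final state: a=5, x=76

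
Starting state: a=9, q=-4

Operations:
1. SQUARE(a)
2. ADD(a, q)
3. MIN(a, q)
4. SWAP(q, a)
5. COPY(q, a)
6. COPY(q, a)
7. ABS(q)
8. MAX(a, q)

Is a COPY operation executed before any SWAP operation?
No

First COPY: step 5
First SWAP: step 4
Since 5 > 4, SWAP comes first.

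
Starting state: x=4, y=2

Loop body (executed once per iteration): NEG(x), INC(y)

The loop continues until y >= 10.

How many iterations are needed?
8

Tracing iterations:
Initial: x=4, y=2
After iteration 1: x=-4, y=3
After iteration 2: x=4, y=4
After iteration 3: x=-4, y=5
After iteration 4: x=4, y=6
After iteration 5: x=-4, y=7
After iteration 6: x=4, y=8
After iteration 7: x=-4, y=9
After iteration 8: x=4, y=10
y >= 10 now holds, so the loop exits after 8 iterations.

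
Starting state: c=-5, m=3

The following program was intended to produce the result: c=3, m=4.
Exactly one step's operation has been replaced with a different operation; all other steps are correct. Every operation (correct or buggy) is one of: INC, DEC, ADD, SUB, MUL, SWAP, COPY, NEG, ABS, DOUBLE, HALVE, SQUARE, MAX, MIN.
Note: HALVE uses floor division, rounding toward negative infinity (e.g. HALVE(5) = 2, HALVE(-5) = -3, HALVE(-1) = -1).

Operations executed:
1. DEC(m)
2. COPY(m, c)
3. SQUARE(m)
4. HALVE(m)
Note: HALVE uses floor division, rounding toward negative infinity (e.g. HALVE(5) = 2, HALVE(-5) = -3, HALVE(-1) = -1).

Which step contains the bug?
Step 1

Trace with buggy code:
Initial: c=-5, m=3
After step 1: c=-5, m=2
After step 2: c=-5, m=-5
After step 3: c=-5, m=25
After step 4: c=-5, m=12
Actual final c=-5, m=12 ≠ expected c=3, m=4.
Step 1 is the only position where a single-operation replacement can produce the expected result.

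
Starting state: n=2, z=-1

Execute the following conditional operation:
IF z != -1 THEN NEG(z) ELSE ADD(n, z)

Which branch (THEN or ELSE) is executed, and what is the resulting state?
Branch: ELSE, Final state: n=1, z=-1

Evaluating condition: z != -1
z = -1
Condition is False, so ELSE branch executes
After ADD(n, z): n=1, z=-1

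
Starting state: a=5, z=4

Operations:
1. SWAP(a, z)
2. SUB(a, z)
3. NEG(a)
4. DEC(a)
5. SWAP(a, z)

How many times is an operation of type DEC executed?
1

Counting DEC operations:
Step 4: DEC(a) ← DEC
Total: 1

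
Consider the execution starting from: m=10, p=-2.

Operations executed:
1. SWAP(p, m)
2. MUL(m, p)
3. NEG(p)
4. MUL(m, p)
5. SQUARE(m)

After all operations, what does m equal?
m = 40000

Tracing execution:
Step 1: SWAP(p, m) → m = -2
Step 2: MUL(m, p) → m = -20
Step 3: NEG(p) → m = -20
Step 4: MUL(m, p) → m = 200
Step 5: SQUARE(m) → m = 40000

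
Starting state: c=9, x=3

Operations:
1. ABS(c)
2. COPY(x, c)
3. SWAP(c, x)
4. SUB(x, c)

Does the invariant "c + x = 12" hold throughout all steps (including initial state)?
No, violated after step 2

The invariant is violated after step 2.

State at each step:
Initial: c=9, x=3
After step 1: c=9, x=3
After step 2: c=9, x=9
After step 3: c=9, x=9
After step 4: c=9, x=0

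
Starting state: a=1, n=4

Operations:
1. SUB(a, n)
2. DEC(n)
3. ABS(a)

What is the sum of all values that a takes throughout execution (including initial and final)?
-2

Values of a at each step:
Initial: a = 1
After step 1: a = -3
After step 2: a = -3
After step 3: a = 3
Sum = 1 + -3 + -3 + 3 = -2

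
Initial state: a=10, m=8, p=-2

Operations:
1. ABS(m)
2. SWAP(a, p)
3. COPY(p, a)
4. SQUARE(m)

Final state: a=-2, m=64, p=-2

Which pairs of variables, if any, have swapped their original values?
None

Comparing initial and final values:
a: 10 → -2
p: -2 → -2
m: 8 → 64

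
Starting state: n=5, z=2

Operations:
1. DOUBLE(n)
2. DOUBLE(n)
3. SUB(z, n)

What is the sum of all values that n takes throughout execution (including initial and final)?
55

Values of n at each step:
Initial: n = 5
After step 1: n = 10
After step 2: n = 20
After step 3: n = 20
Sum = 5 + 10 + 20 + 20 = 55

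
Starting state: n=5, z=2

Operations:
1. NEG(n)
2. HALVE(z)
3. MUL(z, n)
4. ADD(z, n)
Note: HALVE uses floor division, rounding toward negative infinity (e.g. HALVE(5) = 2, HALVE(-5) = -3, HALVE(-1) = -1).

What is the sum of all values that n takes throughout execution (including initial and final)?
-15

Values of n at each step:
Initial: n = 5
After step 1: n = -5
After step 2: n = -5
After step 3: n = -5
After step 4: n = -5
Sum = 5 + -5 + -5 + -5 + -5 = -15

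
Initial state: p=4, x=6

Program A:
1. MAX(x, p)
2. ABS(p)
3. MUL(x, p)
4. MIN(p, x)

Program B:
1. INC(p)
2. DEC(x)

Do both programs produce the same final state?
No

Program A final state: p=4, x=24
Program B final state: p=5, x=5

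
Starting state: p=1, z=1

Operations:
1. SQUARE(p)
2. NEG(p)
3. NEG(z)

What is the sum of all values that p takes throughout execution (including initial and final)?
0

Values of p at each step:
Initial: p = 1
After step 1: p = 1
After step 2: p = -1
After step 3: p = -1
Sum = 1 + 1 + -1 + -1 = 0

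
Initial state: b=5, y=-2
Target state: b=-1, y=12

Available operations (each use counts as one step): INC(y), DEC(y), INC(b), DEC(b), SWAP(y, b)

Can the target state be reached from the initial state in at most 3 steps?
No

The target state cannot be reached within 3 steps.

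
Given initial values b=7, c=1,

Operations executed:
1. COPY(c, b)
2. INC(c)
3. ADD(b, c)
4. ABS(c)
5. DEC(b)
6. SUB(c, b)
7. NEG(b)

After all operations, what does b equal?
b = -14

Tracing execution:
Step 1: COPY(c, b) → b = 7
Step 2: INC(c) → b = 7
Step 3: ADD(b, c) → b = 15
Step 4: ABS(c) → b = 15
Step 5: DEC(b) → b = 14
Step 6: SUB(c, b) → b = 14
Step 7: NEG(b) → b = -14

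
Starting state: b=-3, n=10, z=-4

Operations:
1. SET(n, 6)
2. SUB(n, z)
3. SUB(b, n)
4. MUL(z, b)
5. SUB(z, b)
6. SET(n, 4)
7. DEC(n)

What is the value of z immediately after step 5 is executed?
z = 65

Tracing z through execution:
Initial: z = -4
After step 1 (SET(n, 6)): z = -4
After step 2 (SUB(n, z)): z = -4
After step 3 (SUB(b, n)): z = -4
After step 4 (MUL(z, b)): z = 52
After step 5 (SUB(z, b)): z = 65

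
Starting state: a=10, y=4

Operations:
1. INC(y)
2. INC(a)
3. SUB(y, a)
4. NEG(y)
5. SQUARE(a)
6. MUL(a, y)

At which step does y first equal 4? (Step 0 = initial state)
Step 0

Tracing y:
Initial: y = 4 ← first occurrence
After step 1: y = 5
After step 2: y = 5
After step 3: y = -6
After step 4: y = 6
After step 5: y = 6
After step 6: y = 6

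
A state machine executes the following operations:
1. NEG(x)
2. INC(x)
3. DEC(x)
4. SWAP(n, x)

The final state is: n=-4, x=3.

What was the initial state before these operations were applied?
n=3, x=4

Working backwards:
Final state: n=-4, x=3
Before step 4 (SWAP(n, x)): n=3, x=-4
Before step 3 (DEC(x)): n=3, x=-3
Before step 2 (INC(x)): n=3, x=-4
Before step 1 (NEG(x)): n=3, x=4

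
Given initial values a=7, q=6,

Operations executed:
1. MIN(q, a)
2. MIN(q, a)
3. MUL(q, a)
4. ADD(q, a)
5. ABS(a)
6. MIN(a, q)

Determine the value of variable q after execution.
q = 49

Tracing execution:
Step 1: MIN(q, a) → q = 6
Step 2: MIN(q, a) → q = 6
Step 3: MUL(q, a) → q = 42
Step 4: ADD(q, a) → q = 49
Step 5: ABS(a) → q = 49
Step 6: MIN(a, q) → q = 49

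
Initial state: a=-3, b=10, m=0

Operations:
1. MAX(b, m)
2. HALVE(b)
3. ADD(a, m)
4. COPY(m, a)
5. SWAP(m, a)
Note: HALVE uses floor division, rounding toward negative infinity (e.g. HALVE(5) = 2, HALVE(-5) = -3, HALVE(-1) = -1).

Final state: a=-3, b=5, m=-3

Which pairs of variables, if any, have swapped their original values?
None

Comparing initial and final values:
b: 10 → 5
a: -3 → -3
m: 0 → -3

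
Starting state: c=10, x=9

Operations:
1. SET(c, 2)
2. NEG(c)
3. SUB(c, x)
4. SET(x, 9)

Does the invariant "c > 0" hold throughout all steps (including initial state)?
No, violated after step 2

The invariant is violated after step 2.

State at each step:
Initial: c=10, x=9
After step 1: c=2, x=9
After step 2: c=-2, x=9
After step 3: c=-11, x=9
After step 4: c=-11, x=9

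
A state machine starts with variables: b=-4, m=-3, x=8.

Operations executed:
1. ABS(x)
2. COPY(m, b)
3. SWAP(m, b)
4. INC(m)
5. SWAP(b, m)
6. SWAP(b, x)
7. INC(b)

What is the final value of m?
m = -4

Tracing execution:
Step 1: ABS(x) → m = -3
Step 2: COPY(m, b) → m = -4
Step 3: SWAP(m, b) → m = -4
Step 4: INC(m) → m = -3
Step 5: SWAP(b, m) → m = -4
Step 6: SWAP(b, x) → m = -4
Step 7: INC(b) → m = -4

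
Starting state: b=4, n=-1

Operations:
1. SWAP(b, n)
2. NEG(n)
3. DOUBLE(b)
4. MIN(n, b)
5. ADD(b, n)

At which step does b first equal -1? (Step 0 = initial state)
Step 1

Tracing b:
Initial: b = 4
After step 1: b = -1 ← first occurrence
After step 2: b = -1
After step 3: b = -2
After step 4: b = -2
After step 5: b = -6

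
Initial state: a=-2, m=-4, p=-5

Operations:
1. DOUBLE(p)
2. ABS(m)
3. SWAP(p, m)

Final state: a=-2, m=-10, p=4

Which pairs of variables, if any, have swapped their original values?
None

Comparing initial and final values:
a: -2 → -2
m: -4 → -10
p: -5 → 4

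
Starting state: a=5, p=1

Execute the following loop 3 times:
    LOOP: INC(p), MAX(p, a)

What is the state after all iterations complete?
a=5, p=7

Iteration trace:
Start: a=5, p=1
After iteration 1: a=5, p=5
After iteration 2: a=5, p=6
After iteration 3: a=5, p=7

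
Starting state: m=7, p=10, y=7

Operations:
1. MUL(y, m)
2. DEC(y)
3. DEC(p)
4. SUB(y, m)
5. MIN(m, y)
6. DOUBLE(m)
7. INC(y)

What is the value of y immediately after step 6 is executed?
y = 41

Tracing y through execution:
Initial: y = 7
After step 1 (MUL(y, m)): y = 49
After step 2 (DEC(y)): y = 48
After step 3 (DEC(p)): y = 48
After step 4 (SUB(y, m)): y = 41
After step 5 (MIN(m, y)): y = 41
After step 6 (DOUBLE(m)): y = 41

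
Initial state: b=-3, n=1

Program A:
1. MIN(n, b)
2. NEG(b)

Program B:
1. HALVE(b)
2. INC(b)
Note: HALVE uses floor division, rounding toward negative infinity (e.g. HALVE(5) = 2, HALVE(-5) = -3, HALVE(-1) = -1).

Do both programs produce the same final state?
No

Program A final state: b=3, n=-3
Program B final state: b=-1, n=1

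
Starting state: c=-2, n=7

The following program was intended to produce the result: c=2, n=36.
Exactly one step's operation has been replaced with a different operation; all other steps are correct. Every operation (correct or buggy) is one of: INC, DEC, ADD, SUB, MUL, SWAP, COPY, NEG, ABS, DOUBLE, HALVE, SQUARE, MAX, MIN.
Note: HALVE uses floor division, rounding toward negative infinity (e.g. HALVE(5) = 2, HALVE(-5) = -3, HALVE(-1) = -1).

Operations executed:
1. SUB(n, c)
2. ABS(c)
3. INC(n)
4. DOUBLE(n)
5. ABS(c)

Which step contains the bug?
Step 3

Trace with buggy code:
Initial: c=-2, n=7
After step 1: c=-2, n=9
After step 2: c=2, n=9
After step 3: c=2, n=10
After step 4: c=2, n=20
After step 5: c=2, n=20
Actual final c=2, n=20 ≠ expected c=2, n=36.
Step 3 is the only position where a single-operation replacement can produce the expected result.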